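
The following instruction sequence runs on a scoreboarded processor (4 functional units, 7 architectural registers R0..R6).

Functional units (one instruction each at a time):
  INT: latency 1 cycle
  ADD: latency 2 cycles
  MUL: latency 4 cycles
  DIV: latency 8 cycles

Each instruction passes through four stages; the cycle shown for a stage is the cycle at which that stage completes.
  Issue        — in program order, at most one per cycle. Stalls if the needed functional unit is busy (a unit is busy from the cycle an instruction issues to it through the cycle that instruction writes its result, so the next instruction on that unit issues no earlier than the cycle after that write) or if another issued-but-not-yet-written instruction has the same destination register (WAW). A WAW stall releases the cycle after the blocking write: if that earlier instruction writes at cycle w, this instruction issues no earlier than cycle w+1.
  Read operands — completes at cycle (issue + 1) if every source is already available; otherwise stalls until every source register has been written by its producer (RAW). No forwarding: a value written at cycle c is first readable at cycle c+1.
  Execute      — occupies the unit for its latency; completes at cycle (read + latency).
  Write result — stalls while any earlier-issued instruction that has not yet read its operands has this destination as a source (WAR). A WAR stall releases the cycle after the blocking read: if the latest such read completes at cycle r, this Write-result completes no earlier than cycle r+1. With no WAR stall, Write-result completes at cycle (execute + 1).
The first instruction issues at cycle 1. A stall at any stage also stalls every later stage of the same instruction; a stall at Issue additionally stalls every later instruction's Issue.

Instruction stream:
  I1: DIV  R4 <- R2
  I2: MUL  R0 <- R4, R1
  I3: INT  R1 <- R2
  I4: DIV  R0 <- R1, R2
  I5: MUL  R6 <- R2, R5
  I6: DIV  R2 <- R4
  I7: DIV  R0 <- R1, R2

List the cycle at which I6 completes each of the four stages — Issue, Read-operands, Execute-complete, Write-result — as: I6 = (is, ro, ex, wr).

I1 -> (1, 2, 10, 11)
I2 -> (2, 12, 16, 17)  // RAW R4: wait I1 write@11
I3 -> (3, 4, 5, 13)  // WAR R1: wait I2 read@12
I4 -> (18, 19, 27, 28)  // WAW R0: wait I2 write@17
I5 -> (19, 20, 24, 25)
I6 -> (29, 30, 38, 39)  // struct: DIV busy until I4 writes@28
I7 -> (40, 41, 49, 50)  // struct: DIV busy until I6 writes@39

I6 = (29, 30, 38, 39)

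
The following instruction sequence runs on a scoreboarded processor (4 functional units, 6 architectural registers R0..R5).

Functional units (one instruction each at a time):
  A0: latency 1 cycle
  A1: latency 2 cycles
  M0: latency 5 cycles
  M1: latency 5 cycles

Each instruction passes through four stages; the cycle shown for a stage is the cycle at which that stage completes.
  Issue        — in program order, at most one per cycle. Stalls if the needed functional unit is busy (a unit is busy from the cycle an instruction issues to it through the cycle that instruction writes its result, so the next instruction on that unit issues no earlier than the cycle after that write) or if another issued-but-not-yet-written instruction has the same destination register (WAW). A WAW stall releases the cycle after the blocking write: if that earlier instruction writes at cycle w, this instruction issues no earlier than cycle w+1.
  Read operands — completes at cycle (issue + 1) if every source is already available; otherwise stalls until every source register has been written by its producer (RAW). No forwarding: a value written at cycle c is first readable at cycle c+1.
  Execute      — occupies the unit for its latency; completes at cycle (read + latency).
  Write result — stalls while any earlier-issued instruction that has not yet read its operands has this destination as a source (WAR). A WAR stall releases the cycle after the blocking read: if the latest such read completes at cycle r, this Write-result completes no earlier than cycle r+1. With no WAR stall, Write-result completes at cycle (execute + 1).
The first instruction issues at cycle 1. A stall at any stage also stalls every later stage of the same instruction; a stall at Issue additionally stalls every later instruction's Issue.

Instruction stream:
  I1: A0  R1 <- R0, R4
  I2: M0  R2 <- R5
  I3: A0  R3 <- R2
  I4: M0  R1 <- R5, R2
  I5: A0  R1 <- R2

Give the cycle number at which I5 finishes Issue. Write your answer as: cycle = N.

  I1 | 1 | 2 | 3 | 4
  I2 | 2 | 3 | 8 | 9
  I3 | 5 | 10 | 11 | 12   struct: A0 busy until I1 writes@4 · RAW R2: wait I2 write@9
  I4 | 10 | 11 | 16 | 17   struct: M0 busy until I2 writes@9
  I5 | 18 | 19 | 20 | 21   WAW R1: wait I4 write@17

cycle = 18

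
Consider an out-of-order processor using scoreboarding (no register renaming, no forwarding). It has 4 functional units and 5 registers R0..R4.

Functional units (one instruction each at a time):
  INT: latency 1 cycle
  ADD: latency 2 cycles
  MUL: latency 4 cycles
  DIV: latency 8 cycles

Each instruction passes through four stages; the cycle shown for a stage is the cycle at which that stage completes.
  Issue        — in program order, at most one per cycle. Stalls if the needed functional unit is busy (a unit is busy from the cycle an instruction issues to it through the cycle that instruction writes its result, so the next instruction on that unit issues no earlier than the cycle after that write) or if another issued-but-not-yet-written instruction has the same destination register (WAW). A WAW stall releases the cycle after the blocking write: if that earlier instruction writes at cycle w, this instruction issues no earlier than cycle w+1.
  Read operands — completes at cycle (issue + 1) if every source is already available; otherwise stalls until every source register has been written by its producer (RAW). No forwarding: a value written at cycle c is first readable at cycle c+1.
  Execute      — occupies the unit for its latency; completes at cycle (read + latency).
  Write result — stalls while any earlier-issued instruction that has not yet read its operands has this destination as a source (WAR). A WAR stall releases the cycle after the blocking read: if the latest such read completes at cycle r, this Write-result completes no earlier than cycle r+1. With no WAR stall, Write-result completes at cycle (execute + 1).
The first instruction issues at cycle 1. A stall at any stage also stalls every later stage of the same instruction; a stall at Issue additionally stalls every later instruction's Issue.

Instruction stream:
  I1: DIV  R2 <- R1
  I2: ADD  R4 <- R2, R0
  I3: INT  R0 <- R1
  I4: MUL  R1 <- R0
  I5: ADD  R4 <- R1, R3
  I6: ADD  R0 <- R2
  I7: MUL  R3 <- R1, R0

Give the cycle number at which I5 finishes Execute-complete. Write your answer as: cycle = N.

cycle = 22

t=1  I1 dispatched to DIV
t=2  I1 operands ready · I2 dispatched to ADD
t=3  I3 dispatched to INT
t=4  I3 operands ready · I4 dispatched to MUL
t=5  I3 complete
t=10  I1 complete
t=11  R2←I1
t=12  I2 operands ready
t=13  R0←I3
t=14  I2 complete · I4 operands ready
t=15  R4←I2
t=16  I5 dispatched to ADD
t=18  I4 complete
t=19  R1←I4
t=20  I5 operands ready
t=22  I5 complete
t=23  R4←I5
t=24  I6 dispatched to ADD
t=25  I6 operands ready · I7 dispatched to MUL
t=27  I6 complete
t=28  R0←I6
t=29  I7 operands ready
t=33  I7 complete
t=34  R3←I7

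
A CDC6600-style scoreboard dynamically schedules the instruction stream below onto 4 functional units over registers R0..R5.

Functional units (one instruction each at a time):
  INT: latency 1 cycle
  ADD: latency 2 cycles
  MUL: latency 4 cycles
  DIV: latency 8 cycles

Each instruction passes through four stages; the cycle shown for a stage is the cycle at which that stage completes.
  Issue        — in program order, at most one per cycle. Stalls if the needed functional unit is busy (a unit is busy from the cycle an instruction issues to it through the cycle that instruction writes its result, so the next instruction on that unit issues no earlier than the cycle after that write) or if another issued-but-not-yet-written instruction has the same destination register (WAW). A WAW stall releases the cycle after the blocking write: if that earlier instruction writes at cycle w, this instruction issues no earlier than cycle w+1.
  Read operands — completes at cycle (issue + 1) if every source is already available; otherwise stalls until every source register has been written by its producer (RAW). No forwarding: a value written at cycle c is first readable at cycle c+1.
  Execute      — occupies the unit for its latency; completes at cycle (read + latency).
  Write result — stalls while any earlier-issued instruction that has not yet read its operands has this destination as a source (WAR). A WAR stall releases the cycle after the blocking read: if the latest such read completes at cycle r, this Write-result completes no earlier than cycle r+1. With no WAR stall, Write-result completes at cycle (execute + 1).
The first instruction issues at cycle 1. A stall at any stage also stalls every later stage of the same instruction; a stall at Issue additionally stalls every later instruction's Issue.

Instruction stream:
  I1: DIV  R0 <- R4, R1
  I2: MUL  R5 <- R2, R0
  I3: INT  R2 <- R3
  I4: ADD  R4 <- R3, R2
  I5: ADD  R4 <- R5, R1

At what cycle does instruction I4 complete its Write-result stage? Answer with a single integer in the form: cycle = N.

cycle = 17

[I1] 1/2/10/11
[I2] 2/12/16/17  (RAW R0: wait I1 write@11)
[I3] 3/4/5/13  (WAR R2: wait I2 read@12)
[I4] 4/14/16/17  (RAW R2: wait I3 write@13)
[I5] 18/19/21/22  (struct: ADD busy until I4 writes@17)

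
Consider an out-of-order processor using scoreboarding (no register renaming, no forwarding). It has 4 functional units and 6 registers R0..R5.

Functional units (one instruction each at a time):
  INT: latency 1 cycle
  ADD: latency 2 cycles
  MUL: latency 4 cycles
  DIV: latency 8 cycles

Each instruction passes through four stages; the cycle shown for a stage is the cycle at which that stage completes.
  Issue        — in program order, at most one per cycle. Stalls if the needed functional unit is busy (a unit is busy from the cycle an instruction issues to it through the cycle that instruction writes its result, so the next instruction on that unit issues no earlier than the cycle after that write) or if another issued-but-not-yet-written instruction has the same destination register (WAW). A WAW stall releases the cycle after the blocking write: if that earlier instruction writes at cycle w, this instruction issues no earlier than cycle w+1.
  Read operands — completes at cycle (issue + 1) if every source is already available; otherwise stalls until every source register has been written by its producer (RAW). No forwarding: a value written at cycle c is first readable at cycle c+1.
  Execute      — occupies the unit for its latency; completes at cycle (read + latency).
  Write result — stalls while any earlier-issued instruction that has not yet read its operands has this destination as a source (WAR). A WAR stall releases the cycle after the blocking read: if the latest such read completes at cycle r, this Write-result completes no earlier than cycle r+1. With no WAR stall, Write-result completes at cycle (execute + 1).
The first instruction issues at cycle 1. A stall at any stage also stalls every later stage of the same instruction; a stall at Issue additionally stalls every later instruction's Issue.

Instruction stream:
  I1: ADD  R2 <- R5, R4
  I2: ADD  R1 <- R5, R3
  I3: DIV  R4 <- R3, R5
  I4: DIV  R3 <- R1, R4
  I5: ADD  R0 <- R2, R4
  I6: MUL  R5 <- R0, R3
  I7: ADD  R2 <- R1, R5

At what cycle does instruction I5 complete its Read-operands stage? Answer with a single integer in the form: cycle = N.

cycle = 20

1) issue 1, read 2, done 4, write 5
2) issue 6, read 7, done 9, write 10  <struct: ADD busy until I1 writes@5>
3) issue 7, read 8, done 16, write 17
4) issue 18, read 19, done 27, write 28  <struct: DIV busy until I3 writes@17>
5) issue 19, read 20, done 22, write 23
6) issue 20, read 29, done 33, write 34  <RAW R3: wait I4 write@28>
7) issue 24, read 35, done 37, write 38  <struct: ADD busy until I5 writes@23 / RAW R5: wait I6 write@34>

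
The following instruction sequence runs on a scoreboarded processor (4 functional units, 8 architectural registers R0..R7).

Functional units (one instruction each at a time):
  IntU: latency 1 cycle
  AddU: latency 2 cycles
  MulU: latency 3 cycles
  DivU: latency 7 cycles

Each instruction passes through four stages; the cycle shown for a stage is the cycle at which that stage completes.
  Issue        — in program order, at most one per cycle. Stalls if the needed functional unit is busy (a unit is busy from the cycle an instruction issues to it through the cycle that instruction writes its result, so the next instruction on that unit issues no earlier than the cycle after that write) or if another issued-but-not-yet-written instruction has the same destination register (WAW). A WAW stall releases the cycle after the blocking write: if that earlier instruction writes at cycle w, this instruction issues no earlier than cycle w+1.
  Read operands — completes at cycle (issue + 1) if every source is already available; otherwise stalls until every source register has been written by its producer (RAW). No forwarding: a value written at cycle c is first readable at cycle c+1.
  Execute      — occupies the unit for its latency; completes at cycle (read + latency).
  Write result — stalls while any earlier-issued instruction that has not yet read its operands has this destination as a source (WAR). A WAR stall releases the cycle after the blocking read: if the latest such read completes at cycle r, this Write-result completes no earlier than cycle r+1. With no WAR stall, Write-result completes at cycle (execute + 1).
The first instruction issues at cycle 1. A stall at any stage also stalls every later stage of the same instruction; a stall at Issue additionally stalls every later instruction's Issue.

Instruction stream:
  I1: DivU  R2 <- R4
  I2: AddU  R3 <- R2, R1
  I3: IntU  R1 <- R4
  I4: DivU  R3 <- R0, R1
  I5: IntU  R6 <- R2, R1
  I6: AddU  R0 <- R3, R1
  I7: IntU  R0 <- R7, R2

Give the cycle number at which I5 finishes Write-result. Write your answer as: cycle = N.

cycle = 19

[1] I1→DivU
[2] I1 RO; I2→AddU
[3] I3→IntU
[4] I3 RO
[5] I3 EX
[9] I1 EX
[10] I1 WR R2
[11] I2 RO
[12] I3 WR R1
[13] I2 EX
[14] I2 WR R3
[15] I4→DivU
[16] I4 RO; I5→IntU
[17] I5 RO; I6→AddU
[18] I5 EX
[19] I5 WR R6
[23] I4 EX
[24] I4 WR R3
[25] I6 RO
[27] I6 EX
[28] I6 WR R0
[29] I7→IntU
[30] I7 RO
[31] I7 EX
[32] I7 WR R0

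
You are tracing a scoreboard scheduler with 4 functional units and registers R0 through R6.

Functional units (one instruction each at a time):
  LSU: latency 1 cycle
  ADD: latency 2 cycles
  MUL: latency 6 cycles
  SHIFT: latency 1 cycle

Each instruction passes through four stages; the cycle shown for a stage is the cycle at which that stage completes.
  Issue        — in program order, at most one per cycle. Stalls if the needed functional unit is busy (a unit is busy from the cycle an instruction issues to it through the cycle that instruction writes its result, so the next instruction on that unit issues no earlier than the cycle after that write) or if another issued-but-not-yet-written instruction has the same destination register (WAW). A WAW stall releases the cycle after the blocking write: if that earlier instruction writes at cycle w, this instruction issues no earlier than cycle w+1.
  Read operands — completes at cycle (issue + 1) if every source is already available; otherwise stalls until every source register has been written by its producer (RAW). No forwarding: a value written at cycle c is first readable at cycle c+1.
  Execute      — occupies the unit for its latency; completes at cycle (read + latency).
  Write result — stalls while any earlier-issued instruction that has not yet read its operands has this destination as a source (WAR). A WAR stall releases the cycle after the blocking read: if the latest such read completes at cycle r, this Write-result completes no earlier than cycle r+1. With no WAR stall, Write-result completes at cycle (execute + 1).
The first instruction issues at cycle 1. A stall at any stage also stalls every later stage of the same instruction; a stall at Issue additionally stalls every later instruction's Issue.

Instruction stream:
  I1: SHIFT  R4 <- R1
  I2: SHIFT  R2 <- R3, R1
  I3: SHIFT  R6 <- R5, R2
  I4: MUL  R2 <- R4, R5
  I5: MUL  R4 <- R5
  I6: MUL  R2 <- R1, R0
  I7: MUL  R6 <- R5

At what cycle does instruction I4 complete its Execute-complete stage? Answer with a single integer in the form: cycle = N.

t=1  issue I1 (SHIFT)
t=2  I1 read-ops
t=3  I1 finished on SHIFT
t=4  I1→R4
t=5  issue I2 (SHIFT)
t=6  I2 read-ops
t=7  I2 finished on SHIFT
t=8  I2→R2
t=9  issue I3 (SHIFT)
t=10  I3 read-ops · issue I4 (MUL)
t=11  I3 finished on SHIFT · I4 read-ops
t=12  I3→R6
t=17  I4 finished on MUL
t=18  I4→R2
t=19  issue I5 (MUL)
t=20  I5 read-ops
t=26  I5 finished on MUL
t=27  I5→R4
t=28  issue I6 (MUL)
t=29  I6 read-ops
t=35  I6 finished on MUL
t=36  I6→R2
t=37  issue I7 (MUL)
t=38  I7 read-ops
t=44  I7 finished on MUL
t=45  I7→R6

cycle = 17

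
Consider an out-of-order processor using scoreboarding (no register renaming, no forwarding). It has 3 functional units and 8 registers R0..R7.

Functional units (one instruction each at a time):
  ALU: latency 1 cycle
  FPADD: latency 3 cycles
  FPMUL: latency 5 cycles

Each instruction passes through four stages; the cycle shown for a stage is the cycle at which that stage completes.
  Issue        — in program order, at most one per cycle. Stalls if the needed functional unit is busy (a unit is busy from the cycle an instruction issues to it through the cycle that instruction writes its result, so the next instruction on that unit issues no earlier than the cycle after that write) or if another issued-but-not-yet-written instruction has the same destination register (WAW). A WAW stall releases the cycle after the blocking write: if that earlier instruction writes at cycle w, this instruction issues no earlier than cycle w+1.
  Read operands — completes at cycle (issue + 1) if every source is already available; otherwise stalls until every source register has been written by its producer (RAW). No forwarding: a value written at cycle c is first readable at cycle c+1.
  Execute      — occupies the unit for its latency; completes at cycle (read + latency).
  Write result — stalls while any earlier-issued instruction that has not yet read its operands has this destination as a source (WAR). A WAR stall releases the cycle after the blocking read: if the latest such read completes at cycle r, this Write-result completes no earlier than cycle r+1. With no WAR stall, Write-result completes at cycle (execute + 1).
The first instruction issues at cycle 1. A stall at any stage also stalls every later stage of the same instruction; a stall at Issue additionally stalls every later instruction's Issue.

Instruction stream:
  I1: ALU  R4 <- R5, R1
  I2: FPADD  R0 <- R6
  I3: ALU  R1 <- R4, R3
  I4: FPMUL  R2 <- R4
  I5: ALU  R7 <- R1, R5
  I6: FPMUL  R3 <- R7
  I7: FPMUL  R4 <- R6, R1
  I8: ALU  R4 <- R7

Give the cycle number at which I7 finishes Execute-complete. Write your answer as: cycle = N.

c1: I1 issues→ALU
c2: I1 reads, I2 issues→FPADD
c3: I1 exec-done, I2 reads
c4: I1 writes R4
c5: I3 issues→ALU
c6: I2 exec-done, I3 reads, I4 issues→FPMUL
c7: I2 writes R0, I3 exec-done, I4 reads
c8: I3 writes R1
c9: I5 issues→ALU
c10: I5 reads
c11: I5 exec-done
c12: I4 exec-done, I5 writes R7
c13: I4 writes R2
c14: I6 issues→FPMUL
c15: I6 reads
c20: I6 exec-done
c21: I6 writes R3
c22: I7 issues→FPMUL
c23: I7 reads
c28: I7 exec-done
c29: I7 writes R4
c30: I8 issues→ALU
c31: I8 reads
c32: I8 exec-done
c33: I8 writes R4

cycle = 28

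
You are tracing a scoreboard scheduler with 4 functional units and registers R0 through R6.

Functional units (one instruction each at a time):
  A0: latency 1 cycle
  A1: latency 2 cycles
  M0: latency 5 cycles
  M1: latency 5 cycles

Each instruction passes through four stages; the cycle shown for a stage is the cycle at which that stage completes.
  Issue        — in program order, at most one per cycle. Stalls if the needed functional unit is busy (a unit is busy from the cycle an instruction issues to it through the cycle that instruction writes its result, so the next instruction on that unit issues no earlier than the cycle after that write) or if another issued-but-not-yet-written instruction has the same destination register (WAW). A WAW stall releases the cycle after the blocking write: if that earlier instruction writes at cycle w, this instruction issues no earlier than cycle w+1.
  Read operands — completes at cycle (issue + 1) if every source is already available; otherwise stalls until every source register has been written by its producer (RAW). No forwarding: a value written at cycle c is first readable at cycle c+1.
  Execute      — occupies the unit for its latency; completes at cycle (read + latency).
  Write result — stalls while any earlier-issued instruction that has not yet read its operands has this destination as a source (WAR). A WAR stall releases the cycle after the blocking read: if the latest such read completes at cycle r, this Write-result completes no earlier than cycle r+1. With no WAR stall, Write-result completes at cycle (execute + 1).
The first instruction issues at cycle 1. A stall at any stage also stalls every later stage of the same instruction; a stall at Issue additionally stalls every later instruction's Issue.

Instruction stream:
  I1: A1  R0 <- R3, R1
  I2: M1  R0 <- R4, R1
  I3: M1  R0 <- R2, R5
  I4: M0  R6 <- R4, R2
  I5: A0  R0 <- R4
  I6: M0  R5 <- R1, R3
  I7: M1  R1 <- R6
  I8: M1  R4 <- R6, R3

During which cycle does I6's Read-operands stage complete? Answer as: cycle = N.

I1: IS=1 RO=2 EX=4 WR=5
I2: IS=6 RO=7 EX=12 WR=13  [WAW R0: wait I1 write@5]
I3: IS=14 RO=15 EX=20 WR=21  [struct: M1 busy until I2 writes@13]
I4: IS=15 RO=16 EX=21 WR=22
I5: IS=22 RO=23 EX=24 WR=25  [WAW R0: wait I3 write@21]
I6: IS=23 RO=24 EX=29 WR=30
I7: IS=24 RO=25 EX=30 WR=31
I8: IS=32 RO=33 EX=38 WR=39  [struct: M1 busy until I7 writes@31]

cycle = 24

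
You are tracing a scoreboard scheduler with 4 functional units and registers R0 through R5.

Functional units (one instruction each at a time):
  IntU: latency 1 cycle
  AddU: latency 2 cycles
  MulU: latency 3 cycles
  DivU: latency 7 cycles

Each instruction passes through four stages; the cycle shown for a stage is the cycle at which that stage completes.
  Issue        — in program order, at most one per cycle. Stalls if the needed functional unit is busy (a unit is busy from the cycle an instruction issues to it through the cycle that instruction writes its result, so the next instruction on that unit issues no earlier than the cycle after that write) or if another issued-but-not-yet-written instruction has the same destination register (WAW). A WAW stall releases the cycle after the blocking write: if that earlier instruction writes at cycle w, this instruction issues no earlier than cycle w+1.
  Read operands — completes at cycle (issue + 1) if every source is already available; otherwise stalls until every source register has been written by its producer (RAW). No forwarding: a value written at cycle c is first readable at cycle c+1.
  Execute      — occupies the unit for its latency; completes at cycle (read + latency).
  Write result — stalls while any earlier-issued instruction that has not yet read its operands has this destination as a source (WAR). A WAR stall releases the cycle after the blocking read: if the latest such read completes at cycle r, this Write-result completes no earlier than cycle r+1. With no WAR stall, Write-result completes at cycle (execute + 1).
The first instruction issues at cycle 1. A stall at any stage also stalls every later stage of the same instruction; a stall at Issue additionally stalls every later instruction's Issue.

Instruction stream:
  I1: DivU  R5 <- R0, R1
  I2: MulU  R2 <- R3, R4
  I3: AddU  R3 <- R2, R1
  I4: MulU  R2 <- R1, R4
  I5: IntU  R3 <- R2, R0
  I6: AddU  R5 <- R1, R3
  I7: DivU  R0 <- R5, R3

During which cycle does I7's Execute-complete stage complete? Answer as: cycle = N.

cycle = 28

[I1] 1/2/9/10
[I2] 2/3/6/7
[I3] 3/8/10/11  (RAW R2: wait I2 write@7)
[I4] 8/9/12/13  (struct: MulU busy until I2 writes@7)
[I5] 12/14/15/16  (WAW R3: wait I3 write@11; RAW R2: wait I4 write@13)
[I6] 13/17/19/20  (RAW R3: wait I5 write@16)
[I7] 14/21/28/29  (RAW R5: wait I6 write@20)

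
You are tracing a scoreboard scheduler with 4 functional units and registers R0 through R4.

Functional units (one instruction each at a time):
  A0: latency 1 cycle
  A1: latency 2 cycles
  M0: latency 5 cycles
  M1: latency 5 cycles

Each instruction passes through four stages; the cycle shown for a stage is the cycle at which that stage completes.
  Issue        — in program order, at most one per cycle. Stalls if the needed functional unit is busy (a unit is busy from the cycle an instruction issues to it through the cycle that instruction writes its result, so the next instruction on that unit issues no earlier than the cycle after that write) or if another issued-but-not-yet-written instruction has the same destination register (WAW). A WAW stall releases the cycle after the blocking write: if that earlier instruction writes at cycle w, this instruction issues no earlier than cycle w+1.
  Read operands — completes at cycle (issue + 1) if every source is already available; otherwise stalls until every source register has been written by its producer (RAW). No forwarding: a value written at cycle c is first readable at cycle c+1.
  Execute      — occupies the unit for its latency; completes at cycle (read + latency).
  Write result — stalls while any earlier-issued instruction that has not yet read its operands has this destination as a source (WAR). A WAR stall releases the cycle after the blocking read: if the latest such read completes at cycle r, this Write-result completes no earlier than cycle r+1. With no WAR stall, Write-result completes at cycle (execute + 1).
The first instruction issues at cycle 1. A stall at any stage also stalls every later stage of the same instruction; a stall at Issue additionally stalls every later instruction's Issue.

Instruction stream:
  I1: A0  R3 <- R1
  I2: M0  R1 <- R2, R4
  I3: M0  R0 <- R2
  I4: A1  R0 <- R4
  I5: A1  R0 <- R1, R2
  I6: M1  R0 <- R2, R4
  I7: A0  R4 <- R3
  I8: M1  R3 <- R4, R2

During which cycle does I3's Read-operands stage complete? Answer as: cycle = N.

cycle = 11

c1: I1→A0
c2: I1 RO | I2→M0
c3: I1 EX | I2 RO
c4: I1 WR R3
c8: I2 EX
c9: I2 WR R1
c10: I3→M0
c11: I3 RO
c16: I3 EX
c17: I3 WR R0
c18: I4→A1
c19: I4 RO
c21: I4 EX
c22: I4 WR R0
c23: I5→A1
c24: I5 RO
c26: I5 EX
c27: I5 WR R0
c28: I6→M1
c29: I6 RO | I7→A0
c30: I7 RO
c31: I7 EX
c32: I7 WR R4
c34: I6 EX
c35: I6 WR R0
c36: I8→M1
c37: I8 RO
c42: I8 EX
c43: I8 WR R3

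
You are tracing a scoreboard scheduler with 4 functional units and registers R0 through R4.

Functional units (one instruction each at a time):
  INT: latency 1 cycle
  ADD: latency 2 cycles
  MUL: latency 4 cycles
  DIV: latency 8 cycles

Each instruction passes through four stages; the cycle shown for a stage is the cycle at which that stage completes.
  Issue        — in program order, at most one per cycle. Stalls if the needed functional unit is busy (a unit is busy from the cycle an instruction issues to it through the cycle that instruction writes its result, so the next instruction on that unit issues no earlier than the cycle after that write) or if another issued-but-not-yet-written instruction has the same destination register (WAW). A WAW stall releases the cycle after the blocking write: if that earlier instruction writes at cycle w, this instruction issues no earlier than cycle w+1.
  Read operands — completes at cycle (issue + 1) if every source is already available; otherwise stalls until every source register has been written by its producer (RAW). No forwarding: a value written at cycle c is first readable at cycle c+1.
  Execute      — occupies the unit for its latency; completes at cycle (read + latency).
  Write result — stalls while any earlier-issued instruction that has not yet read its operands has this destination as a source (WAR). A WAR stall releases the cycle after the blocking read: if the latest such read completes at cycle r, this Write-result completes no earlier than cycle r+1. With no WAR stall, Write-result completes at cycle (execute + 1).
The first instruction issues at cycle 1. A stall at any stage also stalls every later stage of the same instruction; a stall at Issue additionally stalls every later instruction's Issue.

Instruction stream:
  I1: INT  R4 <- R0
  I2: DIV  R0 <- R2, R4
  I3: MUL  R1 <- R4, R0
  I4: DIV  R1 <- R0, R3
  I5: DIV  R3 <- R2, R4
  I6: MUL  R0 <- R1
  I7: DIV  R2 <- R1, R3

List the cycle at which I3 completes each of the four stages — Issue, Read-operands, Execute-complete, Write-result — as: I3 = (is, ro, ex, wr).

c1: I1 dispatched to INT
c2: I1 operands ready, I2 dispatched to DIV
c3: I1 complete, I3 dispatched to MUL
c4: R4←I1
c5: I2 operands ready
c13: I2 complete
c14: R0←I2
c15: I3 operands ready
c19: I3 complete
c20: R1←I3
c21: I4 dispatched to DIV
c22: I4 operands ready
c30: I4 complete
c31: R1←I4
c32: I5 dispatched to DIV
c33: I5 operands ready, I6 dispatched to MUL
c34: I6 operands ready
c38: I6 complete
c39: R0←I6
c41: I5 complete
c42: R3←I5
c43: I7 dispatched to DIV
c44: I7 operands ready
c52: I7 complete
c53: R2←I7

I3 = (3, 15, 19, 20)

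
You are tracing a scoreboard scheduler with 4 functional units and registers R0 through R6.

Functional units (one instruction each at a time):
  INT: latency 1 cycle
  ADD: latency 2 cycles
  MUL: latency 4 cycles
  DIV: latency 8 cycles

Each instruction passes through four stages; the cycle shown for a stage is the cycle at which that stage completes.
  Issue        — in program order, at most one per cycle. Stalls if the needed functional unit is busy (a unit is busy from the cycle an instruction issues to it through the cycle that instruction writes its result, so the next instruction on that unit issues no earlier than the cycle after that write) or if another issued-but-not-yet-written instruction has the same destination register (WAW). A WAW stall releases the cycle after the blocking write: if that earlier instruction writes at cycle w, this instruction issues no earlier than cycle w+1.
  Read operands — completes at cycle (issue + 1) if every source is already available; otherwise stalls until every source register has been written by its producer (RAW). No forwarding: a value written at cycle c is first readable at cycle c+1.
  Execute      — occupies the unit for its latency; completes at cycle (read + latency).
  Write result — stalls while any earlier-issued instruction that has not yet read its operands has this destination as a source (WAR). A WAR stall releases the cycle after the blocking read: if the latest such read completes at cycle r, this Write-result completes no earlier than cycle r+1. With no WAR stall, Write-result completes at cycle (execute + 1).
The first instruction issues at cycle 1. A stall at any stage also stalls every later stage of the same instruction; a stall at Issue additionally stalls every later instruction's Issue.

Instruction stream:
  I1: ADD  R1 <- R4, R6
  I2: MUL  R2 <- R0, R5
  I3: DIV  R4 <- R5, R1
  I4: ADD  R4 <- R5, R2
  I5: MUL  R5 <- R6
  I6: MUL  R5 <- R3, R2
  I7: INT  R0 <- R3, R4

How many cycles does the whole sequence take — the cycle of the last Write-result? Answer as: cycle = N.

[1] issue I1 (ADD)
[2] I1 read-ops; issue I2 (MUL)
[3] I2 read-ops; issue I3 (DIV)
[4] I1 finished on ADD
[5] I1→R1
[6] I3 read-ops
[7] I2 finished on MUL
[8] I2→R2
[14] I3 finished on DIV
[15] I3→R4
[16] issue I4 (ADD)
[17] I4 read-ops; issue I5 (MUL)
[18] I5 read-ops
[19] I4 finished on ADD
[20] I4→R4
[22] I5 finished on MUL
[23] I5→R5
[24] issue I6 (MUL)
[25] I6 read-ops; issue I7 (INT)
[26] I7 read-ops
[27] I7 finished on INT
[28] I7→R0
[29] I6 finished on MUL
[30] I6→R5

cycle = 30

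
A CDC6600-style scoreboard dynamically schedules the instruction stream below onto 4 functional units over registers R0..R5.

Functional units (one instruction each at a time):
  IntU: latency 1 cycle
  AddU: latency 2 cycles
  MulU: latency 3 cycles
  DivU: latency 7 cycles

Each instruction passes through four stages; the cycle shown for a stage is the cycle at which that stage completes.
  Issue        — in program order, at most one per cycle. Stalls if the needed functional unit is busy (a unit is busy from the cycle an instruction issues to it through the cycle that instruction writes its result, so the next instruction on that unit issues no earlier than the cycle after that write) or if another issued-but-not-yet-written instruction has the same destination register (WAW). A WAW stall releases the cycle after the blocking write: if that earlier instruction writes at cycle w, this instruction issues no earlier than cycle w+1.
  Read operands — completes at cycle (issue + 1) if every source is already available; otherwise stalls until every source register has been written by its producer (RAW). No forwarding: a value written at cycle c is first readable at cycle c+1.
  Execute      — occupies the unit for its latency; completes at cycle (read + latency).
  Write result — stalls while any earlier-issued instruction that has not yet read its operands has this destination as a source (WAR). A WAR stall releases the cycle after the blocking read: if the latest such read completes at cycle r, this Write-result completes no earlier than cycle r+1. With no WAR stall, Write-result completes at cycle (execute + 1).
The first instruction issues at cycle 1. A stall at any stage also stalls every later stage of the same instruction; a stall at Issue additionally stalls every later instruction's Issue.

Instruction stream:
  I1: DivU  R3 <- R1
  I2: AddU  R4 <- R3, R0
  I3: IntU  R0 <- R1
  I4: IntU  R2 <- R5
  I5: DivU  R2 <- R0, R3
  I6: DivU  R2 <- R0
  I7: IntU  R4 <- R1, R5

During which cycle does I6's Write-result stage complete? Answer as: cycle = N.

cycle = 36

[I1] 1/2/9/10
[I2] 2/11/13/14  (RAW R3: wait I1 write@10)
[I3] 3/4/5/12  (WAR R0: wait I2 read@11)
[I4] 13/14/15/16  (struct: IntU busy until I3 writes@12)
[I5] 17/18/25/26  (WAW R2: wait I4 write@16)
[I6] 27/28/35/36  (struct: DivU busy until I5 writes@26)
[I7] 28/29/30/31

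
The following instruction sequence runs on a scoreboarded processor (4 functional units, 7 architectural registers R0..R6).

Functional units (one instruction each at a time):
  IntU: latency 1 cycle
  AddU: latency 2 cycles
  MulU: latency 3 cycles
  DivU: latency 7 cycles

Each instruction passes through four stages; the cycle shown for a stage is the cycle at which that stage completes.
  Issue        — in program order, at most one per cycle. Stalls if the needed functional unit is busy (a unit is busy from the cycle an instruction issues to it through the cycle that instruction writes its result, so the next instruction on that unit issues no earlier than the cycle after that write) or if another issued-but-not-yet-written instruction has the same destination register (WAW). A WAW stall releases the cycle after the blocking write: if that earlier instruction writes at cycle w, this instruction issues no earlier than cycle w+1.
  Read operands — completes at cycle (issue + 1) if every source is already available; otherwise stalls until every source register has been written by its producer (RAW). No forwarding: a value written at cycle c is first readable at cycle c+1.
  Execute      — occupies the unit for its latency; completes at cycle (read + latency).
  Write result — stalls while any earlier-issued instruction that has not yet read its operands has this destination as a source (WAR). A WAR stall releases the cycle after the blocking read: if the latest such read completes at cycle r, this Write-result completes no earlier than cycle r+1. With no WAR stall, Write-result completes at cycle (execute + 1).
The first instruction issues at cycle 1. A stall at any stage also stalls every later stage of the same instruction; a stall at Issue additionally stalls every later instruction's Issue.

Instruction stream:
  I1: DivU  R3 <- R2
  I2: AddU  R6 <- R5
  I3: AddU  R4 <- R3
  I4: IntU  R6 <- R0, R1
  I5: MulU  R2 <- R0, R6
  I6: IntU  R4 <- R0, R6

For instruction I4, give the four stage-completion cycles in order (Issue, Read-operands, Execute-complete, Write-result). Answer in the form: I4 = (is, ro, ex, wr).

I4 = (8, 9, 10, 11)

c1: I1 issues→DivU
c2: I1 reads, I2 issues→AddU
c3: I2 reads
c5: I2 exec-done
c6: I2 writes R6
c7: I3 issues→AddU
c8: I4 issues→IntU
c9: I1 exec-done, I4 reads, I5 issues→MulU
c10: I1 writes R3, I4 exec-done
c11: I3 reads, I4 writes R6
c12: I5 reads
c13: I3 exec-done
c14: I3 writes R4
c15: I5 exec-done, I6 issues→IntU
c16: I5 writes R2, I6 reads
c17: I6 exec-done
c18: I6 writes R4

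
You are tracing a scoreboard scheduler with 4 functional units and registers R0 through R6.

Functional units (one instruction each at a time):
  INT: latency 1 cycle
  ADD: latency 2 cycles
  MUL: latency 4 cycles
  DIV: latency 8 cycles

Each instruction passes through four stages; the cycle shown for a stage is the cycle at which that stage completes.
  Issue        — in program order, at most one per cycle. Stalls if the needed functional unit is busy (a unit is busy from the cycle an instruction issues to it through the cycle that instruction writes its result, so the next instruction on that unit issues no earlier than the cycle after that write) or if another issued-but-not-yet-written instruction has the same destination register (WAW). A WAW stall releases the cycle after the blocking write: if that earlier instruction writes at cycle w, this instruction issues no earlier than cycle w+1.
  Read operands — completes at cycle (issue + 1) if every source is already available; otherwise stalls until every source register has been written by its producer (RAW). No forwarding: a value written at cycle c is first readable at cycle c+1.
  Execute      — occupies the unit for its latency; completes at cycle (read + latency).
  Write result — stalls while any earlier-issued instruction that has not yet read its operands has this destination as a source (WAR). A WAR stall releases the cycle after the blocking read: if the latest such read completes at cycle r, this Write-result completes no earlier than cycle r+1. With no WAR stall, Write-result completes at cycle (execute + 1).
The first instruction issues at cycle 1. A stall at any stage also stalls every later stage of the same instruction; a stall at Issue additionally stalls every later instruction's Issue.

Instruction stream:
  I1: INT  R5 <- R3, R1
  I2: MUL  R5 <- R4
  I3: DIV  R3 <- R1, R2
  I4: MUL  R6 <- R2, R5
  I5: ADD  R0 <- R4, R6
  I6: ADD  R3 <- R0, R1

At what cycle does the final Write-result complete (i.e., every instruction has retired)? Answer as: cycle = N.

cycle = 27

1) issue 1, read 2, done 3, write 4
2) issue 5, read 6, done 10, write 11  <WAW R5: wait I1 write@4>
3) issue 6, read 7, done 15, write 16
4) issue 12, read 13, done 17, write 18  <struct: MUL busy until I2 writes@11>
5) issue 13, read 19, done 21, write 22  <RAW R6: wait I4 write@18>
6) issue 23, read 24, done 26, write 27  <struct: ADD busy until I5 writes@22>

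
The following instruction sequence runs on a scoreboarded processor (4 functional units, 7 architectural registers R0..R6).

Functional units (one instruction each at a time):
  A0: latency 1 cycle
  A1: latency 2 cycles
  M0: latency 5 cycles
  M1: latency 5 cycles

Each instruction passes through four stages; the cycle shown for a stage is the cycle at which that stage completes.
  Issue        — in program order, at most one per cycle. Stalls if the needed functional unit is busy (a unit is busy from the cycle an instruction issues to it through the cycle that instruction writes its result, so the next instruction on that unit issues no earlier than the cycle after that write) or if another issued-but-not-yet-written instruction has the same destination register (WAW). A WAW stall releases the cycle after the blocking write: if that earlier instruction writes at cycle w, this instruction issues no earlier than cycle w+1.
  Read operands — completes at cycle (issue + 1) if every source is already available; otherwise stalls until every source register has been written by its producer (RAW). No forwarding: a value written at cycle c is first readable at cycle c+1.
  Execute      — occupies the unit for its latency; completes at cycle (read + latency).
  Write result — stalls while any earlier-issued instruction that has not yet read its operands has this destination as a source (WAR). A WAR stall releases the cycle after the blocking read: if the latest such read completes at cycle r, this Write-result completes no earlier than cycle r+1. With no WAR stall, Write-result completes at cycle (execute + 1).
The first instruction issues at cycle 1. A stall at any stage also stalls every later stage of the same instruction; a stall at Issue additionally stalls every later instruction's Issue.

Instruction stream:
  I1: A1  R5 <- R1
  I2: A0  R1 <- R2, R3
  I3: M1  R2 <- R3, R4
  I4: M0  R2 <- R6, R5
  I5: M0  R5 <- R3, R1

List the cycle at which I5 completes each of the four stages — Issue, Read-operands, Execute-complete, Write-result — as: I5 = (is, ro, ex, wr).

I5 = (19, 20, 25, 26)

[1] I1 dispatched to A1
[2] I1 operands ready · I2 dispatched to A0
[3] I2 operands ready · I3 dispatched to M1
[4] I1 complete · I2 complete · I3 operands ready
[5] R5←I1 · R1←I2
[9] I3 complete
[10] R2←I3
[11] I4 dispatched to M0
[12] I4 operands ready
[17] I4 complete
[18] R2←I4
[19] I5 dispatched to M0
[20] I5 operands ready
[25] I5 complete
[26] R5←I5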